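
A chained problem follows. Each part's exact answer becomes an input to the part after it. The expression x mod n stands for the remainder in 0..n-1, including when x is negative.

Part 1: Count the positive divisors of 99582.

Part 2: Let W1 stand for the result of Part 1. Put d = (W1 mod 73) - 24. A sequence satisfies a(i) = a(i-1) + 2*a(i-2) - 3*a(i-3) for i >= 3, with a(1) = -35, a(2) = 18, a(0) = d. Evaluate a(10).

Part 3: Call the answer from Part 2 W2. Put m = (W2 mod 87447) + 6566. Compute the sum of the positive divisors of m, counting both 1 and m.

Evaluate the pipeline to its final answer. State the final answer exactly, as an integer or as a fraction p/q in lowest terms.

Part 1: 99582 = 2 * 3 * 7 * 2371; number of divisors = (1+1) * (1+1) * (1+1) * (1+1) = 16; answer 16
Part 2: W1 = 16; d = -8; a(3) = 1*(18) + 2*(-35) - 3*(-8) = -28; iterating: a(3)=-28, a(4)=113, a(5)=3, a(6)=313, a(7)=-20, a(8)=597, a(9)=-382, a(10)=872; answer 872
Part 3: W2 = 872; m = 7438; 7438 = 2 * 3719; sigma = (1 + 2) * (1 + 3719) = 3 * 3720 = 11160; answer 11160

11160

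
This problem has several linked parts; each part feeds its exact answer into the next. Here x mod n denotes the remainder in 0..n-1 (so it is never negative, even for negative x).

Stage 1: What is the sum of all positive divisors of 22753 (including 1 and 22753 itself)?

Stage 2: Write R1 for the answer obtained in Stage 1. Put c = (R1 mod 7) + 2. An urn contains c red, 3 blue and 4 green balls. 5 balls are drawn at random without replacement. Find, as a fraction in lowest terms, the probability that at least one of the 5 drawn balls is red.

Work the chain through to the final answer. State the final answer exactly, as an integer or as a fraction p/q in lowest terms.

Stage 1: 22753 = 61 * 373; sigma = (1 + 61) * (1 + 373) = 62 * 374 = 23188; answer 23188
Stage 2: R1 = 23188; c = 6; total draws C(13,5) = 1287; complement C(7,5) = 21; favorable 1287 - 21 = 1266; P = 422/429; answer 422/429

422/429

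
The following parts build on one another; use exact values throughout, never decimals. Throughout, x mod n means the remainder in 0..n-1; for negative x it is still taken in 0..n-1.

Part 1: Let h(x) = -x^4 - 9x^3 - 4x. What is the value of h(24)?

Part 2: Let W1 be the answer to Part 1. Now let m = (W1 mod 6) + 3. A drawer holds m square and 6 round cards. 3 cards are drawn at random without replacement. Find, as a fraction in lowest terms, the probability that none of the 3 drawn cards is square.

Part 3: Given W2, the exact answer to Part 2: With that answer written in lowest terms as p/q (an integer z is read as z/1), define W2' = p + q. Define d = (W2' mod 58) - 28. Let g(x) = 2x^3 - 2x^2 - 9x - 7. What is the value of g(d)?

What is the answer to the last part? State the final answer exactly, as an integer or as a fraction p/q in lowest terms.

Part 1: -1*(24)^4 - 9*(24)^3 - 4*(24)^1 = (-331776) + (-124416) + (-96) = -456288; answer -456288
Part 2: W1 = -456288; m = 3; total draws C(9,3) = 84; favorable C(6,3) = 20; P = 5/21; answer 5/21
Part 3: W2 = 5/21; threaded value p + q = 26; d = -2; 2*(-2)^3 - 2*(-2)^2 - 9*(-2)^1 - 7 = (-16) + (-8) + (18) + (-7) = -13; answer -13

-13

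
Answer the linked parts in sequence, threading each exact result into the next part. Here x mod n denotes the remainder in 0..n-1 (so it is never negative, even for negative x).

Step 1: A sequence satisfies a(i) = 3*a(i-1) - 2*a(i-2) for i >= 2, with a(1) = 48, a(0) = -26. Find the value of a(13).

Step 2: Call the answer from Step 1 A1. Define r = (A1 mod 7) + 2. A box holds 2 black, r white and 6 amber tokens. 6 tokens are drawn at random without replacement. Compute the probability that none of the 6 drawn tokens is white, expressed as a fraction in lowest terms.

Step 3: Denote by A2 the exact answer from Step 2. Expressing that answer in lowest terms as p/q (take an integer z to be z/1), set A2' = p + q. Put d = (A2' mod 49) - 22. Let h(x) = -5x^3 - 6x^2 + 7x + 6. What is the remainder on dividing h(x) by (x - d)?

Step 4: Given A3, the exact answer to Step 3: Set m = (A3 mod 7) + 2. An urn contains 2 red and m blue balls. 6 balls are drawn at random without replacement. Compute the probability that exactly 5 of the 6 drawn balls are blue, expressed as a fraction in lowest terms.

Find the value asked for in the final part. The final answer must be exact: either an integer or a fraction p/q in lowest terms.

1/2

Step 1: a(2) = 3*(48) - 2*(-26) = 196; iterating: a(2)=196, a(3)=492, a(4)=1084, a(5)=2268, a(6)=4636, a(7)=9372, a(8)=18844, a(9)=37788, a(10)=75676, a(11)=151452, a(12)=303004, a(13)=606108; answer 606108
Step 2: A1 = 606108; r = 8; total draws C(16,6) = 8008; favorable C(8,6) = 28; P = 1/286; answer 1/286
Step 3: A2 = 1/286; threaded value p + q = 287; d = 20; remainder = value at the root: -5*(20)^3 - 6*(20)^2 + 7*(20)^1 + 6 = (-40000) + (-2400) + (140) + (6) = -42254; answer -42254
Step 4: A3 = -42254; m = 7; total draws C(9,6) = 84; favorable C(7,5)*C(2,1) = 42; P = 1/2; answer 1/2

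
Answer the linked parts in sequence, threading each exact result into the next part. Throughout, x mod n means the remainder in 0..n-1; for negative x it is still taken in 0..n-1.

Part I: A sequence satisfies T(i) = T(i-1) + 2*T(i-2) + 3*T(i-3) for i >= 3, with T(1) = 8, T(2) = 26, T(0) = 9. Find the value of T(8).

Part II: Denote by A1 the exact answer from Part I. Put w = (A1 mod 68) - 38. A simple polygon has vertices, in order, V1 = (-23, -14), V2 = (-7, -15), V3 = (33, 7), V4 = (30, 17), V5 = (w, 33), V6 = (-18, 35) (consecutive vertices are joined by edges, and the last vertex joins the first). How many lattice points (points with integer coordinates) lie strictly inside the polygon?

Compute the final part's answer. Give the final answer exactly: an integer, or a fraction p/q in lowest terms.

1983

Part I: T(3) = 1*(26) + 2*(8) + 3*(9) = 69; iterating: T(3)=69, T(4)=145, T(5)=361, T(6)=858, T(7)=2015, T(8)=4814; answer 4814
Part II: A1 = 4814; w = 16; cross terms: (-23*-15 - -7*-14)=247, (-7*7 - 33*-15)=446, (33*17 - 30*7)=351, (30*33 - 16*17)=718, (16*35 - -18*33)=1154, (-18*-14 - -23*35)=1057; twice the area = |3973| = 3973; area = 3973/2; boundary points = 1 + 2 + 1 + 2 + 2 + 1 = 9; strictly interior points = area - boundary/2 + 1 = 1983; answer 1983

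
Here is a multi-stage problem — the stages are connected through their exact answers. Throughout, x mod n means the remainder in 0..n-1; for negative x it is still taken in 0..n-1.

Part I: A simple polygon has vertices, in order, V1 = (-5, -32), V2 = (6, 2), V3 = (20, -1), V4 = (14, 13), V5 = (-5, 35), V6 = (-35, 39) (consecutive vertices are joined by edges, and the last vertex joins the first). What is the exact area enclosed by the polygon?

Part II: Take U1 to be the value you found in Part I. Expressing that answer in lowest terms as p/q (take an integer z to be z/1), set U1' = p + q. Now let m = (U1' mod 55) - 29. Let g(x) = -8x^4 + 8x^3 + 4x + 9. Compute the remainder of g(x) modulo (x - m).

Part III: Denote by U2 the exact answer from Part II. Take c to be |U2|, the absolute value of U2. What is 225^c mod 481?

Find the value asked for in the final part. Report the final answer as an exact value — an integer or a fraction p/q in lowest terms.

62

Part I: cross terms: (-5*2 - 6*-32)=182, (6*-1 - 20*2)=-46, (20*13 - 14*-1)=274, (14*35 - -5*13)=555, (-5*39 - -35*35)=1030, (-35*-32 - -5*39)=1315; twice the area = |3310| = 3310; area = 1655; answer 1655
Part II: U1 = 1655; threaded value p + q = 1656; m = -23; remainder = value at the root: -8*(-23)^4 + 8*(-23)^3 + 4*(-23)^1 + 9 = (-2238728) + (-97336) + (-92) + (9) = -2336147; answer -2336147
Part III: U2 = -2336147; c = 2336147; squarings mod 481: 225^1=225, 225^2=120, 225^4=451, 225^8=419, 225^16=477, 225^32=16, 225^64=256, 225^128=120, 225^256=451, 225^512=419, 225^1024=477, 225^2048=16, 225^4096=256, 225^8192=120, 225^16384=451, 225^32768=419, 225^65536=477, 225^131072=16, 225^262144=256, 225^524288=120, 225^1048576=451, 225^2097152=419; 225^2336147 = 225^1 * 225^2 * 225^16 * 225^128 * 225^256 * 225^1024 * 225^8192 * 225^32768 * 225^65536 * 225^131072 * 225^2097152 = 62 (mod 481); answer 62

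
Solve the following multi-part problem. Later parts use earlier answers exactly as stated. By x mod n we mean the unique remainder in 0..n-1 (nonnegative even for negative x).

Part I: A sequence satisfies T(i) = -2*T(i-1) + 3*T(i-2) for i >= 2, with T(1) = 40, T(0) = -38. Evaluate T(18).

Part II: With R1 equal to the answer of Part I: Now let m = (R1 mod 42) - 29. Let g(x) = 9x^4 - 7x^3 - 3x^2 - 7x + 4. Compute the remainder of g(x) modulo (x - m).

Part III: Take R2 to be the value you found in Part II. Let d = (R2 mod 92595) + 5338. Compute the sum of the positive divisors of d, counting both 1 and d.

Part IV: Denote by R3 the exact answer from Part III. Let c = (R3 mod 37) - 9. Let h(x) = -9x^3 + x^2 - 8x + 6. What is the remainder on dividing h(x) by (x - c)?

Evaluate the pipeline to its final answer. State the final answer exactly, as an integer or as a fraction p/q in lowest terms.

Part I: T(2) = -2*(40) + 3*(-38) = -194; iterating: T(2)=-194, T(3)=508, T(4)=-1598, T(5)=4720, T(6)=-14234, T(7)=42628, T(8)=-127958, T(9)=383800, T(10)=-1151474, T(11)=3454348, T(12)=-10363118, T(13)=31089280, T(14)=-93267914, T(15)=279803668, T(16)=-839411078, T(17)=2518233160, T(18)=-7554699554; answer -7554699554
Part II: R1 = -7554699554; m = -25; remainder = value at the root: 9*(-25)^4 - 7*(-25)^3 - 3*(-25)^2 - 7*(-25)^1 + 4 = (3515625) + (109375) + (-1875) + (175) + (4) = 3623304; answer 3623304
Part III: R2 = 3623304; d = 17437; 17437 = 7 * 47 * 53; sigma = (1 + 7) * (1 + 47) * (1 + 53) = 8 * 48 * 54 = 20736; answer 20736
Part IV: R3 = 20736; c = 7; remainder = value at the root: -9*(7)^3 + 1*(7)^2 - 8*(7)^1 + 6 = (-3087) + (49) + (-56) + (6) = -3088; answer -3088

-3088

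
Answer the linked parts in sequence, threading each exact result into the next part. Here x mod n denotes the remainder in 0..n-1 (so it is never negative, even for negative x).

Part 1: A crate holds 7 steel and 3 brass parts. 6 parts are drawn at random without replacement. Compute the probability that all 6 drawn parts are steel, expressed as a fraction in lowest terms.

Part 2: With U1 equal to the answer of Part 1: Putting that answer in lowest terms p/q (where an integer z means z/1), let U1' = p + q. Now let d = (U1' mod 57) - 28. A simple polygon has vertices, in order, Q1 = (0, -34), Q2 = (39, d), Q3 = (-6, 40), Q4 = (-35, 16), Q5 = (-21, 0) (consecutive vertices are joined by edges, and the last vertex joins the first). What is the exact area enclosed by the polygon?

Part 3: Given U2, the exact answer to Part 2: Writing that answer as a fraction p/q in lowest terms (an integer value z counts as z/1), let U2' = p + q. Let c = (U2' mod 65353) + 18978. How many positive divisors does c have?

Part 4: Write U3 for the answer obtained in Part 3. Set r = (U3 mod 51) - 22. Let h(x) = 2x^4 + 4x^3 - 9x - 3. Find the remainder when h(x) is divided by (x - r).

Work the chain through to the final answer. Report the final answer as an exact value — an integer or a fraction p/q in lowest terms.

Part 1: total draws C(10,6) = 210; favorable C(7,6) = 7; P = 1/30; answer 1/30
Part 2: U1 = 1/30; threaded value p + q = 31; d = 3; cross terms: (0*3 - 39*-34)=1326, (39*40 - -6*3)=1578, (-6*16 - -35*40)=1304, (-35*0 - -21*16)=336, (-21*-34 - 0*0)=714; twice the area = |5258| = 5258; area = 2629; answer 2629
Part 3: U2 = 2629; threaded value p + q = 2630; c = 21608; 21608 = 2^3 * 37 * 73; number of divisors = (3+1) * (1+1) * (1+1) = 16; answer 16
Part 4: U3 = 16; r = -6; remainder = value at the root: 2*(-6)^4 + 4*(-6)^3 - 9*(-6)^1 - 3 = (2592) + (-864) + (54) + (-3) = 1779; answer 1779

1779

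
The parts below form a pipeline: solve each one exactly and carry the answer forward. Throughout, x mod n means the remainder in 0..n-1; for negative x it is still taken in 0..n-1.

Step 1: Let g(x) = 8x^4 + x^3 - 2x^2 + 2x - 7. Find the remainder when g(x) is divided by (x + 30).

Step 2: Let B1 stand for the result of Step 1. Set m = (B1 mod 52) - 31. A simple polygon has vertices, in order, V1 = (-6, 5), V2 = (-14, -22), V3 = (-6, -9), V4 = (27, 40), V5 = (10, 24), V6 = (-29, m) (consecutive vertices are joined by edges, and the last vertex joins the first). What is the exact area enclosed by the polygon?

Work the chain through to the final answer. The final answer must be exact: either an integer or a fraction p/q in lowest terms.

Step 1: remainder = value at the root: 8*(-30)^4 + 1*(-30)^3 - 2*(-30)^2 + 2*(-30)^1 - 7 = (6480000) + (-27000) + (-1800) + (-60) + (-7) = 6451133; answer 6451133
Step 2: B1 = 6451133; m = -18; cross terms: (-6*-22 - -14*5)=202, (-14*-9 - -6*-22)=-6, (-6*40 - 27*-9)=3, (27*24 - 10*40)=248, (10*-18 - -29*24)=516, (-29*5 - -6*-18)=-253; twice the area = |710| = 710; area = 355; answer 355

355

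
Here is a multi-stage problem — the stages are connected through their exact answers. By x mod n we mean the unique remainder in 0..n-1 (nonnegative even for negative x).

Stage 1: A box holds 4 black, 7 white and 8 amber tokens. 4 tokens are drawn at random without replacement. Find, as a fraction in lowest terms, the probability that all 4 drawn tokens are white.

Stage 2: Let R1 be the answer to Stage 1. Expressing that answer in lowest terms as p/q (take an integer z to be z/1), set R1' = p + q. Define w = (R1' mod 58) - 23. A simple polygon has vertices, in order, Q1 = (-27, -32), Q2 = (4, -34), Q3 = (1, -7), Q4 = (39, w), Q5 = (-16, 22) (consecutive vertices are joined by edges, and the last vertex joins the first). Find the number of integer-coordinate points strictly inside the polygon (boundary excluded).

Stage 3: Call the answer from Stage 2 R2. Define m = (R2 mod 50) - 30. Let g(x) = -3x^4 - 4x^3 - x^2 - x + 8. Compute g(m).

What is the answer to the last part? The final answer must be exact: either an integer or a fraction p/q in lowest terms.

-791353

Stage 1: total draws C(19,4) = 3876; favorable C(7,4) = 35; P = 35/3876; answer 35/3876
Stage 2: R1 = 35/3876; threaded value p + q = 3911; w = 2; cross terms: (-27*-34 - 4*-32)=1046, (4*-7 - 1*-34)=6, (1*2 - 39*-7)=275, (39*22 - -16*2)=890, (-16*-32 - -27*22)=1106; twice the area = |3323| = 3323; area = 3323/2; boundary points = 1 + 3 + 1 + 5 + 1 = 11; strictly interior points = area - boundary/2 + 1 = 1657; answer 1657
Stage 3: R2 = 1657; m = -23; -3*(-23)^4 - 4*(-23)^3 - 1*(-23)^2 - 1*(-23)^1 + 8 = (-839523) + (48668) + (-529) + (23) + (8) = -791353; answer -791353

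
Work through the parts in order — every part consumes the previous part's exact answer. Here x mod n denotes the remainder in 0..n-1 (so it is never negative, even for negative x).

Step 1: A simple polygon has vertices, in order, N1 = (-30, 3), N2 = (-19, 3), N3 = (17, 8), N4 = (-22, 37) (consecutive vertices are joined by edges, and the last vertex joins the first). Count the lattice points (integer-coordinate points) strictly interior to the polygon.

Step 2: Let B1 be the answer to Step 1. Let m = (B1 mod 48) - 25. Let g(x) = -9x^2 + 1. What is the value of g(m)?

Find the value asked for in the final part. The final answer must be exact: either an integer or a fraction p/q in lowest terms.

Step 1: cross terms: (-30*3 - -19*3)=-33, (-19*8 - 17*3)=-203, (17*37 - -22*8)=805, (-22*3 - -30*37)=1044; twice the area = |1613| = 1613; area = 1613/2; boundary points = 11 + 1 + 1 + 2 = 15; strictly interior points = area - boundary/2 + 1 = 800; answer 800
Step 2: B1 = 800; m = 7; -9*(7)^2 + 1 = (-441) + (1) = -440; answer -440

-440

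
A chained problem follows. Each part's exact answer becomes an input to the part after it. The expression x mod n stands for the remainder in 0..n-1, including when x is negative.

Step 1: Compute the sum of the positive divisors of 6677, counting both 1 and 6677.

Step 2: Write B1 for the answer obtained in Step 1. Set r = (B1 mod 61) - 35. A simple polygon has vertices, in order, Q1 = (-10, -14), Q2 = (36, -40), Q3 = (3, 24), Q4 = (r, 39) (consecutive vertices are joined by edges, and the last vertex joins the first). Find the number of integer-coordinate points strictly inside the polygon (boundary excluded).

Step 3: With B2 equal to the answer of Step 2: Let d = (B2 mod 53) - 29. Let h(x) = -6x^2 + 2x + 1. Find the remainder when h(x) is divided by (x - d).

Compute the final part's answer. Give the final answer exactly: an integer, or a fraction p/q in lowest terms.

-1503

Step 1: 6677 = 11 * 607; sigma = (1 + 11) * (1 + 607) = 12 * 608 = 7296; answer 7296
Step 2: B1 = 7296; r = 2; cross terms: (-10*-40 - 36*-14)=904, (36*24 - 3*-40)=984, (3*39 - 2*24)=69, (2*-14 - -10*39)=362; twice the area = |2319| = 2319; area = 2319/2; boundary points = 2 + 1 + 1 + 1 = 5; strictly interior points = area - boundary/2 + 1 = 1158; answer 1158
Step 3: B2 = 1158; d = 16; remainder = value at the root: -6*(16)^2 + 2*(16)^1 + 1 = (-1536) + (32) + (1) = -1503; answer -1503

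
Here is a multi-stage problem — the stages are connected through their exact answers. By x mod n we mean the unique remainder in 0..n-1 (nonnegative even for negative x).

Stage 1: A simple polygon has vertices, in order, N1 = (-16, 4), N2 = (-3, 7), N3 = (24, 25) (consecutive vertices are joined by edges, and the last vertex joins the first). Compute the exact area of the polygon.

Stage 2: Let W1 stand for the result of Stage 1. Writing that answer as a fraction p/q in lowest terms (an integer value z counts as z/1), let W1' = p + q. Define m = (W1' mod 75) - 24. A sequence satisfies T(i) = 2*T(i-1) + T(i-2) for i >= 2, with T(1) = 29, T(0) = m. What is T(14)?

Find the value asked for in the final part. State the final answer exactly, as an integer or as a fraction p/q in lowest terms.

Stage 1: cross terms: (-16*7 - -3*4)=-100, (-3*25 - 24*7)=-243, (24*4 - -16*25)=496; twice the area = |153| = 153; area = 153/2; answer 153/2
Stage 2: W1 = 153/2; threaded value p + q = 155; m = -19; T(2) = 2*(29) + 1*(-19) = 39; iterating: T(2)=39, T(3)=107, T(4)=253, T(5)=613, T(6)=1479, T(7)=3571, T(8)=8621, T(9)=20813, T(10)=50247, T(11)=121307, T(12)=292861, T(13)=707029, T(14)=1706919; answer 1706919

1706919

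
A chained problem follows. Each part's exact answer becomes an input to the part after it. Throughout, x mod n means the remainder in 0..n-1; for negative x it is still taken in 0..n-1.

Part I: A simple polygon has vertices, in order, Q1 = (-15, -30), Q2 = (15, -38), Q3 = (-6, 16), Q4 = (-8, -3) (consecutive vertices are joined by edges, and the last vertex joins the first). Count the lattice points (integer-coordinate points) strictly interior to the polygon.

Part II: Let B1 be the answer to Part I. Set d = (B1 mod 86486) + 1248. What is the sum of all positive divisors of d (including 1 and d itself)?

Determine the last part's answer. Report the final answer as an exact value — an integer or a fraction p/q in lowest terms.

Part I: cross terms: (-15*-38 - 15*-30)=1020, (15*16 - -6*-38)=12, (-6*-3 - -8*16)=146, (-8*-30 - -15*-3)=195; twice the area = |1373| = 1373; area = 1373/2; boundary points = 2 + 3 + 1 + 1 = 7; strictly interior points = area - boundary/2 + 1 = 684; answer 684
Part II: B1 = 684; d = 1932; 1932 = 2^2 * 3 * 7 * 23; sigma = (1 + 2 + 4) * (1 + 3) * (1 + 7) * (1 + 23) = 7 * 4 * 8 * 24 = 5376; answer 5376

5376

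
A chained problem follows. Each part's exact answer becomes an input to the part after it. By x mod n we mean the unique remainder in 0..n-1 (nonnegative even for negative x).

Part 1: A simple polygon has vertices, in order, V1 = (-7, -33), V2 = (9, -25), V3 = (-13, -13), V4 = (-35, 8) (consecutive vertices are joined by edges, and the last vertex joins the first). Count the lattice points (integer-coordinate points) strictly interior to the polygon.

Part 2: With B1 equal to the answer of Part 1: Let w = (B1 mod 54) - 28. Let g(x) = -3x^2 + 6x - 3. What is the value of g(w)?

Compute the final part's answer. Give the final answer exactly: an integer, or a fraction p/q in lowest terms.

-867

Part 1: cross terms: (-7*-25 - 9*-33)=472, (9*-13 - -13*-25)=-442, (-13*8 - -35*-13)=-559, (-35*-33 - -7*8)=1211; twice the area = |682| = 682; area = 341; boundary points = 8 + 2 + 1 + 1 = 12; strictly interior points = area - boundary/2 + 1 = 336; answer 336
Part 2: B1 = 336; w = -16; -3*(-16)^2 + 6*(-16)^1 - 3 = (-768) + (-96) + (-3) = -867; answer -867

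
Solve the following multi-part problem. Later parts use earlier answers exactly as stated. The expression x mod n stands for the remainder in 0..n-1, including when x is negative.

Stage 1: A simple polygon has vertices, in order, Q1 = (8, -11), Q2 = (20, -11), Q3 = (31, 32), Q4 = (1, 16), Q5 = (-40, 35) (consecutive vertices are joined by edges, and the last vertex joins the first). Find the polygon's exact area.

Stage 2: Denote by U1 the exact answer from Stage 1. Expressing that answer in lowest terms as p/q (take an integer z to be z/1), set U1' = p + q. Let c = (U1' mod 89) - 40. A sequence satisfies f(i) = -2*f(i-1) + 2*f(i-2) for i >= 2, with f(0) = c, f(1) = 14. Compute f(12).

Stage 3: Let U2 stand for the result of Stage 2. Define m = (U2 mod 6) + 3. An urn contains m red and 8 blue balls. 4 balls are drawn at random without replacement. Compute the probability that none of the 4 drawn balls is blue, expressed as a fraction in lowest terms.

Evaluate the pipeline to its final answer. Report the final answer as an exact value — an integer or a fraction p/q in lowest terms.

Stage 1: cross terms: (8*-11 - 20*-11)=132, (20*32 - 31*-11)=981, (31*16 - 1*32)=464, (1*35 - -40*16)=675, (-40*-11 - 8*35)=160; twice the area = |2412| = 2412; area = 1206; answer 1206
Stage 2: U1 = 1206; threaded value p + q = 1207; c = 10; f(2) = -2*(14) + 2*(10) = -8; iterating: f(2)=-8, f(3)=44, f(4)=-104, f(5)=296, f(6)=-800, f(7)=2192, f(8)=-5984, f(9)=16352, f(10)=-44672, f(11)=122048, f(12)=-333440; answer -333440
Stage 3: U2 = -333440; m = 7; total draws C(15,4) = 1365; favorable C(7,4) = 35; P = 1/39; answer 1/39

1/39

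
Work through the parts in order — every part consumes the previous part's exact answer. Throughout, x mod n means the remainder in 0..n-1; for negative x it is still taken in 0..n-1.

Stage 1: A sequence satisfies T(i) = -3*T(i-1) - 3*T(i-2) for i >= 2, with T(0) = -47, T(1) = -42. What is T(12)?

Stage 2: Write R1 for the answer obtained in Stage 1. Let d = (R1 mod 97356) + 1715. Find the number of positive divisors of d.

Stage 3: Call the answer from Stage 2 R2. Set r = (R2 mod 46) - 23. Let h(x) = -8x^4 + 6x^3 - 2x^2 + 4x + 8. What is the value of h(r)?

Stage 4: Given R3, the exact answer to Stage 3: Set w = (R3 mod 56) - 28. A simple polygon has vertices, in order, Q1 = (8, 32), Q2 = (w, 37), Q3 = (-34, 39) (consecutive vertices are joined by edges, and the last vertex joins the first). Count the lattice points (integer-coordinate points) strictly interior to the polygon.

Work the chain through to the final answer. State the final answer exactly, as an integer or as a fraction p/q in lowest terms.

29

Stage 1: T(2) = -3*(-42) - 3*(-47) = 267; iterating: T(2)=267, T(3)=-675, T(4)=1224, T(5)=-1647, T(6)=1269, T(7)=1134, T(8)=-7209, T(9)=18225, T(10)=-33048, T(11)=44469, T(12)=-34263; answer -34263
Stage 2: R1 = -34263; d = 64808; 64808 = 2^3 * 8101; number of divisors = (3+1) * (1+1) = 8; answer 8
Stage 3: R2 = 8; r = -15; -8*(-15)^4 + 6*(-15)^3 - 2*(-15)^2 + 4*(-15)^1 + 8 = (-405000) + (-20250) + (-450) + (-60) + (8) = -425752; answer -425752
Stage 4: R3 = -425752; w = -12; cross terms: (8*37 - -12*32)=680, (-12*39 - -34*37)=790, (-34*32 - 8*39)=-1400; twice the area = |70| = 70; area = 35; boundary points = 5 + 2 + 7 = 14; strictly interior points = area - boundary/2 + 1 = 29; answer 29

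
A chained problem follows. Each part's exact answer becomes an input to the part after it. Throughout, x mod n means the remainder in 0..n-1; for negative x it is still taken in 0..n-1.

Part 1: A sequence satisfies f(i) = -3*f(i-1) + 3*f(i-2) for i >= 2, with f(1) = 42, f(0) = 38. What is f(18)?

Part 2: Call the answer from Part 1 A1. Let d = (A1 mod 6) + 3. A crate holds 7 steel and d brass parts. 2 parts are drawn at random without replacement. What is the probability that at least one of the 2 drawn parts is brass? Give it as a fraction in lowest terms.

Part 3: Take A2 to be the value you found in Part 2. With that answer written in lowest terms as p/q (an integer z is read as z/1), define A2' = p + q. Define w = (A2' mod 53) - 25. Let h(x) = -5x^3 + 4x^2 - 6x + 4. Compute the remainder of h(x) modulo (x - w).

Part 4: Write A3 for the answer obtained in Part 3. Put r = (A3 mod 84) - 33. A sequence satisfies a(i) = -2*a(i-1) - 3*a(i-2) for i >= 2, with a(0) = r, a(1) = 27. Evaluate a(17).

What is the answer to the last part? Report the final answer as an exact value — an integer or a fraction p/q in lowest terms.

Part 1: f(2) = -3*(42) + 3*(38) = -12; iterating: f(2)=-12, f(3)=162, f(4)=-522, f(5)=2052, f(6)=-7722, f(7)=29322, f(8)=-111132, f(9)=421362, f(10)=-1597482, f(11)=6056532, f(12)=-22962042, f(13)=87055722, f(14)=-330053292, f(15)=1251327042, f(16)=-4744141002, f(17)=17986404132, f(18)=-68191635402; answer -68191635402
Part 2: A1 = -68191635402; d = 3; total draws C(10,2) = 45; complement C(7,2) = 21; favorable 45 - 21 = 24; P = 8/15; answer 8/15
Part 3: A2 = 8/15; threaded value p + q = 23; w = -2; remainder = value at the root: -5*(-2)^3 + 4*(-2)^2 - 6*(-2)^1 + 4 = (40) + (16) + (12) + (4) = 72; answer 72
Part 4: A3 = 72; r = 39; a(2) = -2*(27) - 3*(39) = -171; iterating: a(2)=-171, a(3)=261, a(4)=-9, a(5)=-765, a(6)=1557, a(7)=-819, a(8)=-3033, a(9)=8523, a(10)=-7947, a(11)=-9675, a(12)=43191, a(13)=-57357, a(14)=-14859, a(15)=201789, a(16)=-359001, a(17)=112635; answer 112635

112635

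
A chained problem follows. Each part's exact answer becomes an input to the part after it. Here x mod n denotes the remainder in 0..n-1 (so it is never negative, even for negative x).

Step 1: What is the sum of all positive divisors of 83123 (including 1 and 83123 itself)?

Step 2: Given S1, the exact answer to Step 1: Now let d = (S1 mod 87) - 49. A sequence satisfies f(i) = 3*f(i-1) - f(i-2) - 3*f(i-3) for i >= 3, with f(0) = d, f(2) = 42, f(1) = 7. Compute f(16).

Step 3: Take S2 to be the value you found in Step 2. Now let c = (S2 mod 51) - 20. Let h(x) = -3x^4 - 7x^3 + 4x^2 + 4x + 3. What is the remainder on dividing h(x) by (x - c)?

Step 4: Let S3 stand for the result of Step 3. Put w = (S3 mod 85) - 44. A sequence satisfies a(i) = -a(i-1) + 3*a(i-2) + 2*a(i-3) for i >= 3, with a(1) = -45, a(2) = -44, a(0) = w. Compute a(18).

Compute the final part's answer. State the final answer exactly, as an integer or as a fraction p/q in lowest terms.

Step 1: 83123 = 101 * 823; sigma = (1 + 101) * (1 + 823) = 102 * 824 = 84048; answer 84048
Step 2: S1 = 84048; d = -43; f(3) = 3*(42) - 1*(7) - 3*(-43) = 248; iterating: f(3)=248, f(4)=681, f(5)=1669, f(6)=3582, f(7)=7034, f(8)=12513, f(9)=19759, f(10)=25662, f(11)=19688, f(12)=-25875, f(13)=-174299, f(14)=-556086, f(15)=-1416334, f(16)=-3170019; answer -3170019
Step 3: S2 = -3170019; c = 19; remainder = value at the root: -3*(19)^4 - 7*(19)^3 + 4*(19)^2 + 4*(19)^1 + 3 = (-390963) + (-48013) + (1444) + (76) + (3) = -437453; answer -437453
Step 4: S3 = -437453; w = -2; a(3) = -1*(-44) + 3*(-45) + 2*(-2) = -95; iterating: a(3)=-95, a(4)=-127, a(5)=-246, a(6)=-325, a(7)=-667, a(8)=-800, a(9)=-1851, a(10)=-1883, a(11)=-5270, a(12)=-4081, a(13)=-15495, a(14)=-7288, a(15)=-47359, a(16)=-5495, a(17)=-151158, a(18)=39955; answer 39955

39955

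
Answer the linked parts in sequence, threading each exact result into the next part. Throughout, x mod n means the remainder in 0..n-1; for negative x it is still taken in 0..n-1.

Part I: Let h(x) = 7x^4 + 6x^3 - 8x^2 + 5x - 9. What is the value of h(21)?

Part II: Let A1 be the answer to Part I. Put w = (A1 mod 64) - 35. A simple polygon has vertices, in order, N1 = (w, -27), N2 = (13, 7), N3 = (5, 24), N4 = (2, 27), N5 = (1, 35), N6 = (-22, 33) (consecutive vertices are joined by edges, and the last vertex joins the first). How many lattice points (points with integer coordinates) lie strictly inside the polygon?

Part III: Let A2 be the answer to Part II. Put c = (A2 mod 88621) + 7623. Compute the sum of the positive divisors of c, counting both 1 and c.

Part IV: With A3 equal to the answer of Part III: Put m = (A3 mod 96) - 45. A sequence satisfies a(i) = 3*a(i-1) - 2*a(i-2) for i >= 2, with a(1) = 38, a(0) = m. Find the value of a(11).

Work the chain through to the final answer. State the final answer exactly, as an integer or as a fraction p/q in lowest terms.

Part I: 7*(21)^4 + 6*(21)^3 - 8*(21)^2 + 5*(21)^1 - 9 = (1361367) + (55566) + (-3528) + (105) + (-9) = 1413501; answer 1413501
Part II: A1 = 1413501; w = 26; cross terms: (26*7 - 13*-27)=533, (13*24 - 5*7)=277, (5*27 - 2*24)=87, (2*35 - 1*27)=43, (1*33 - -22*35)=803, (-22*-27 - 26*33)=-264; twice the area = |1479| = 1479; area = 1479/2; boundary points = 1 + 1 + 3 + 1 + 1 + 12 = 19; strictly interior points = area - boundary/2 + 1 = 731; answer 731
Part III: A2 = 731; c = 8354; 8354 = 2 * 4177; sigma = (1 + 2) * (1 + 4177) = 3 * 4178 = 12534; answer 12534
Part IV: A3 = 12534; m = 9; a(2) = 3*(38) - 2*(9) = 96; iterating: a(2)=96, a(3)=212, a(4)=444, a(5)=908, a(6)=1836, a(7)=3692, a(8)=7404, a(9)=14828, a(10)=29676, a(11)=59372; answer 59372

59372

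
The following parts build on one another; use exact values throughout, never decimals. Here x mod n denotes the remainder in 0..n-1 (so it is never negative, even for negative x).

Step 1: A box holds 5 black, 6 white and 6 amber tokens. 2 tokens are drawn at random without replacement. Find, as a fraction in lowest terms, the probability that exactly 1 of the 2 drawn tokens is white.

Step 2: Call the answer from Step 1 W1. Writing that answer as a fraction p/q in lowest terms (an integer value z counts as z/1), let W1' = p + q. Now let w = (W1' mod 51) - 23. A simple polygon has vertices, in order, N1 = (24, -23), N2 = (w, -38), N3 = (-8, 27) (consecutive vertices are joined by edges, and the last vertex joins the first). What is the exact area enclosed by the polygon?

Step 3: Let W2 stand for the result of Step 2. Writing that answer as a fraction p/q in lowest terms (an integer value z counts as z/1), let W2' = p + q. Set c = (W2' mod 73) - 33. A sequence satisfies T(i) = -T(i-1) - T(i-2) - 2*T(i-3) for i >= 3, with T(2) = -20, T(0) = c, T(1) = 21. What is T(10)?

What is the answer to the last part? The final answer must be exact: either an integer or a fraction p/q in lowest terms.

Step 1: total draws C(17,2) = 136; favorable C(6,1)*C(11,1) = 66; P = 33/68; answer 33/68
Step 2: W1 = 33/68; threaded value p + q = 101; w = 27; cross terms: (24*-38 - 27*-23)=-291, (27*27 - -8*-38)=425, (-8*-23 - 24*27)=-464; twice the area = |-330| = 330; area = 165; answer 165
Step 3: W2 = 165; threaded value p + q = 166; c = -13; T(3) = -1*(-20) - 1*(21) - 2*(-13) = 25; iterating: T(3)=25, T(4)=-47, T(5)=62, T(6)=-65, T(7)=97, T(8)=-156, T(9)=189, T(10)=-227; answer -227

-227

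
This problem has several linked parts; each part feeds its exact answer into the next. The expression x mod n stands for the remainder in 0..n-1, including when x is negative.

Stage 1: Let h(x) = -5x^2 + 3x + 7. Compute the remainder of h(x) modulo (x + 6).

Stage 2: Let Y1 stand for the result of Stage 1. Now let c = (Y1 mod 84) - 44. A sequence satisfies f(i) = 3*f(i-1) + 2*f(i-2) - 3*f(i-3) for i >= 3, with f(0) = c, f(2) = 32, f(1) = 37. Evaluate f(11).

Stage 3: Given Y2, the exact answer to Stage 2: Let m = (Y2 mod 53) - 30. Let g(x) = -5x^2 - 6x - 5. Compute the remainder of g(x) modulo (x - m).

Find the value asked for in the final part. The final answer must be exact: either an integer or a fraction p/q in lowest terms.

Stage 1: remainder = value at the root: -5*(-6)^2 + 3*(-6)^1 + 7 = (-180) + (-18) + (7) = -191; answer -191
Stage 2: Y1 = -191; c = 17; f(3) = 3*(32) + 2*(37) - 3*(17) = 119; iterating: f(3)=119, f(4)=310, f(5)=1072, f(6)=3479, f(7)=11651, f(8)=38695, f(9)=128950, f(10)=429287, f(11)=1429676; answer 1429676
Stage 3: Y2 = 1429676; m = -29; remainder = value at the root: -5*(-29)^2 - 6*(-29)^1 - 5 = (-4205) + (174) + (-5) = -4036; answer -4036

-4036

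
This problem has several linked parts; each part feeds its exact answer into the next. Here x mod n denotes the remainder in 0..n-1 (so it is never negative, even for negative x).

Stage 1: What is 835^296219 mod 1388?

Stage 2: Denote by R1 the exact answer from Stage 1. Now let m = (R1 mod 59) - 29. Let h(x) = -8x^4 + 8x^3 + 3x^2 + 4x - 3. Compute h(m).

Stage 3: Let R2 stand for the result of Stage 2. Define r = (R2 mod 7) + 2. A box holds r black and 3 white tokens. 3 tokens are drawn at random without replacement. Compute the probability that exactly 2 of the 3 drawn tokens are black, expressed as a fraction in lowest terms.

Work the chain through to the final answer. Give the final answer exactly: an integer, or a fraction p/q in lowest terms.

15/28

Stage 1: squarings mod 1388: 835^1=835, 835^2=449, 835^4=341, 835^8=1077, 835^16=949, 835^32=1177, 835^64=105, 835^128=1309, 835^256=689, 835^512=25, 835^1024=625, 835^2048=597, 835^4096=1081, 835^8192=1253, 835^16384=181, 835^32768=837, 835^65536=1017, 835^131072=229, 835^262144=1085; 835^296219 = 835^1 * 835^2 * 835^8 * 835^16 * 835^256 * 835^1024 * 835^32768 * 835^262144 = 1379 (mod 1388); answer 1379
Stage 2: R1 = 1379; m = -7; -8*(-7)^4 + 8*(-7)^3 + 3*(-7)^2 + 4*(-7)^1 - 3 = (-19208) + (-2744) + (147) + (-28) + (-3) = -21836; answer -21836
Stage 3: R2 = -21836; r = 6; total draws C(9,3) = 84; favorable C(6,2)*C(3,1) = 45; P = 15/28; answer 15/28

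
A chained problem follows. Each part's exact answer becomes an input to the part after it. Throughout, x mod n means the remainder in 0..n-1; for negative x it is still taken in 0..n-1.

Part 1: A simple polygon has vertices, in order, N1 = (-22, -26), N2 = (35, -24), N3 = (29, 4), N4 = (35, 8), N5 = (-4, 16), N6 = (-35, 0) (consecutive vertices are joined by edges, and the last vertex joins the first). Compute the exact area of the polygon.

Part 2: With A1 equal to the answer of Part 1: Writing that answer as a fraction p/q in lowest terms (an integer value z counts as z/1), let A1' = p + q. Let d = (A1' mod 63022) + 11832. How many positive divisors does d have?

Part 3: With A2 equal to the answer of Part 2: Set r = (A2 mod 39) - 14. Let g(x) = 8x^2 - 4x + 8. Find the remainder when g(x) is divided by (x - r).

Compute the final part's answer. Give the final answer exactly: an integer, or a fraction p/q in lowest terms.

Part 1: cross terms: (-22*-24 - 35*-26)=1438, (35*4 - 29*-24)=836, (29*8 - 35*4)=92, (35*16 - -4*8)=592, (-4*0 - -35*16)=560, (-35*-26 - -22*0)=910; twice the area = |4428| = 4428; area = 2214; answer 2214
Part 2: A1 = 2214; threaded value p + q = 2215; d = 14047; 14047 = 11 * 1277; number of divisors = (1+1) * (1+1) = 4; answer 4
Part 3: A2 = 4; r = -10; remainder = value at the root: 8*(-10)^2 - 4*(-10)^1 + 8 = (800) + (40) + (8) = 848; answer 848

848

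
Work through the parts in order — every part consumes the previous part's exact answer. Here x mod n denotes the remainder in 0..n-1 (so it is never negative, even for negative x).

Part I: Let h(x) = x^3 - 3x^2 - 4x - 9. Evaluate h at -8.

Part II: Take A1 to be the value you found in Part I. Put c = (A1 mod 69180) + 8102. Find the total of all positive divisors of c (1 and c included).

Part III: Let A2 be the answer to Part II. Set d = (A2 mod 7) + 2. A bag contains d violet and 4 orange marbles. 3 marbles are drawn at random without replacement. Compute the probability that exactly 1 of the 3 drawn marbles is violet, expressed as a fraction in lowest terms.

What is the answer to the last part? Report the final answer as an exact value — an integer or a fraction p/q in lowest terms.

Part I: 1*(-8)^3 - 3*(-8)^2 - 4*(-8)^1 - 9 = (-512) + (-192) + (32) + (-9) = -681; answer -681
Part II: A1 = -681; c = 76601; 76601 = 7 * 31 * 353; sigma = (1 + 7) * (1 + 31) * (1 + 353) = 8 * 32 * 354 = 90624; answer 90624
Part III: A2 = 90624; d = 4; total draws C(8,3) = 56; favorable C(4,1)*C(4,2) = 24; P = 3/7; answer 3/7

3/7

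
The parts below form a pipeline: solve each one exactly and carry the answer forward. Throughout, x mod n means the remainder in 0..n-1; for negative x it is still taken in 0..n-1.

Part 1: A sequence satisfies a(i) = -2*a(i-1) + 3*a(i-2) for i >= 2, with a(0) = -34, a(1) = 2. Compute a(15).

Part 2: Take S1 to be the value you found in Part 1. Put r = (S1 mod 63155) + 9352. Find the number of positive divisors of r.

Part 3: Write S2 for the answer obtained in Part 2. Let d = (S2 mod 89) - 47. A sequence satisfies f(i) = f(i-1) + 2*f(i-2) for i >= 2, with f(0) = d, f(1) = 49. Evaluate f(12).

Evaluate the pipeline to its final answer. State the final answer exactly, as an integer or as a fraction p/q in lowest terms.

13611

Part 1: a(2) = -2*(2) + 3*(-34) = -106; iterating: a(2)=-106, a(3)=218, a(4)=-754, a(5)=2162, a(6)=-6586, a(7)=19658, a(8)=-59074, a(9)=177122, a(10)=-531466, a(11)=1594298, a(12)=-4782994, a(13)=14348882, a(14)=-43046746, a(15)=129140138; answer 129140138
Part 2: S1 = 129140138; r = 60670; 60670 = 2 * 5 * 6067; number of divisors = (1+1) * (1+1) * (1+1) = 8; answer 8
Part 3: S2 = 8; d = -39; f(2) = 1*(49) + 2*(-39) = -29; iterating: f(2)=-29, f(3)=69, f(4)=11, f(5)=149, f(6)=171, f(7)=469, f(8)=811, f(9)=1749, f(10)=3371, f(11)=6869, f(12)=13611; answer 13611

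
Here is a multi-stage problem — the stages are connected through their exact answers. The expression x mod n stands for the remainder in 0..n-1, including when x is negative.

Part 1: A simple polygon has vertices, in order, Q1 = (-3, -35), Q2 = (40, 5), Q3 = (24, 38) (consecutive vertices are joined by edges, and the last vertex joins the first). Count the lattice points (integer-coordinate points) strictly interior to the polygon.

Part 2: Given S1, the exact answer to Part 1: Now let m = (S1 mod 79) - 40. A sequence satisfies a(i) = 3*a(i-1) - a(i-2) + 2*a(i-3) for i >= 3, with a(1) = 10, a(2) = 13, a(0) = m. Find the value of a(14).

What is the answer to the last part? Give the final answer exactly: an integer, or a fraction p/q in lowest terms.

Part 1: cross terms: (-3*5 - 40*-35)=1385, (40*38 - 24*5)=1400, (24*-35 - -3*38)=-726; twice the area = |2059| = 2059; area = 2059/2; boundary points = 1 + 1 + 1 = 3; strictly interior points = area - boundary/2 + 1 = 1029; answer 1029
Part 2: S1 = 1029; m = -38; a(3) = 3*(13) - 1*(10) + 2*(-38) = -47; iterating: a(3)=-47, a(4)=-134, a(5)=-329, a(6)=-947, a(7)=-2780, a(8)=-8051, a(9)=-23267, a(10)=-67310, a(11)=-194765, a(12)=-563519, a(13)=-1630412, a(14)=-4717247; answer -4717247

-4717247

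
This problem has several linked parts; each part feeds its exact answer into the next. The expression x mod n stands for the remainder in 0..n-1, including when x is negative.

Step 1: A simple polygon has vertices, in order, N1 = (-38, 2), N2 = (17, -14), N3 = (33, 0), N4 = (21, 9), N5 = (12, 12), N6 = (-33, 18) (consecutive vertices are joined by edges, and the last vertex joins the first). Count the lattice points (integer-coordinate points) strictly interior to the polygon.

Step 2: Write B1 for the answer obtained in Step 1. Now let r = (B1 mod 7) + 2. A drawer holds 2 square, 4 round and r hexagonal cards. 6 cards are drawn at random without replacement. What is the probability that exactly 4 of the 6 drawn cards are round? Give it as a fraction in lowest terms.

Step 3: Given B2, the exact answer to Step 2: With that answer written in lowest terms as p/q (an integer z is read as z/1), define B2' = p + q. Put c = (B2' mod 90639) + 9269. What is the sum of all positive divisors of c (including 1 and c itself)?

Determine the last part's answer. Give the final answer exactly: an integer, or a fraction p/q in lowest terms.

Step 1: cross terms: (-38*-14 - 17*2)=498, (17*0 - 33*-14)=462, (33*9 - 21*0)=297, (21*12 - 12*9)=144, (12*18 - -33*12)=612, (-33*2 - -38*18)=618; twice the area = |2631| = 2631; area = 2631/2; boundary points = 1 + 2 + 3 + 3 + 3 + 1 = 13; strictly interior points = area - boundary/2 + 1 = 1310; answer 1310
Step 2: B1 = 1310; r = 3; total draws C(9,6) = 84; favorable C(4,4)*C(5,2) = 10; P = 5/42; answer 5/42
Step 3: B2 = 5/42; threaded value p + q = 47; c = 9316; 9316 = 2^2 * 17 * 137; sigma = (1 + 2 + 4) * (1 + 17) * (1 + 137) = 7 * 18 * 138 = 17388; answer 17388

17388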